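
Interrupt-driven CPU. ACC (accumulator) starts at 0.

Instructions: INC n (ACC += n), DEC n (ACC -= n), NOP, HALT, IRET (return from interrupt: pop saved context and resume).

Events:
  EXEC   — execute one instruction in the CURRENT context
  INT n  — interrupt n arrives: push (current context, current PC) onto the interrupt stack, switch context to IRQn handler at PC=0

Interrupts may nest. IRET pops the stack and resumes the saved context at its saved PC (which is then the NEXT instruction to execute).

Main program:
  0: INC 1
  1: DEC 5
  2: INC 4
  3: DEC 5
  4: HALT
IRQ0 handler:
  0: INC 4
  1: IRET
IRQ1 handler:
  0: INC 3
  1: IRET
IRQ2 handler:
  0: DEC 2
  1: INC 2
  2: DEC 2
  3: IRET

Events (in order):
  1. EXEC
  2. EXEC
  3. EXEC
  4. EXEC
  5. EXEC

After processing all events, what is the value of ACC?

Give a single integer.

Event 1 (EXEC): [MAIN] PC=0: INC 1 -> ACC=1
Event 2 (EXEC): [MAIN] PC=1: DEC 5 -> ACC=-4
Event 3 (EXEC): [MAIN] PC=2: INC 4 -> ACC=0
Event 4 (EXEC): [MAIN] PC=3: DEC 5 -> ACC=-5
Event 5 (EXEC): [MAIN] PC=4: HALT

Answer: -5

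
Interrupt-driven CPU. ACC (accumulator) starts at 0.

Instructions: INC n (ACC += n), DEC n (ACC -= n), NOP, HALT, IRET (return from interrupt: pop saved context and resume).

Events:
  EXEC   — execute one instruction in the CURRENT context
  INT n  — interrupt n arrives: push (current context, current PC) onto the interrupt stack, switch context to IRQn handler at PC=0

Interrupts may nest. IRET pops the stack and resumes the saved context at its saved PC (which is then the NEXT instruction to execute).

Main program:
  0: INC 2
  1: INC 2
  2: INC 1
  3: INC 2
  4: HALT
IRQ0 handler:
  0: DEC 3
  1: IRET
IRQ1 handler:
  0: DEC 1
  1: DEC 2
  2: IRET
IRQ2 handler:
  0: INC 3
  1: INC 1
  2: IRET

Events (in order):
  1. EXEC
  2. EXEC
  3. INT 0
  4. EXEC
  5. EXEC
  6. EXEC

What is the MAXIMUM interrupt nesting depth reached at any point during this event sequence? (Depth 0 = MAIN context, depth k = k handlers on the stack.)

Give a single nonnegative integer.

Answer: 1

Derivation:
Event 1 (EXEC): [MAIN] PC=0: INC 2 -> ACC=2 [depth=0]
Event 2 (EXEC): [MAIN] PC=1: INC 2 -> ACC=4 [depth=0]
Event 3 (INT 0): INT 0 arrives: push (MAIN, PC=2), enter IRQ0 at PC=0 (depth now 1) [depth=1]
Event 4 (EXEC): [IRQ0] PC=0: DEC 3 -> ACC=1 [depth=1]
Event 5 (EXEC): [IRQ0] PC=1: IRET -> resume MAIN at PC=2 (depth now 0) [depth=0]
Event 6 (EXEC): [MAIN] PC=2: INC 1 -> ACC=2 [depth=0]
Max depth observed: 1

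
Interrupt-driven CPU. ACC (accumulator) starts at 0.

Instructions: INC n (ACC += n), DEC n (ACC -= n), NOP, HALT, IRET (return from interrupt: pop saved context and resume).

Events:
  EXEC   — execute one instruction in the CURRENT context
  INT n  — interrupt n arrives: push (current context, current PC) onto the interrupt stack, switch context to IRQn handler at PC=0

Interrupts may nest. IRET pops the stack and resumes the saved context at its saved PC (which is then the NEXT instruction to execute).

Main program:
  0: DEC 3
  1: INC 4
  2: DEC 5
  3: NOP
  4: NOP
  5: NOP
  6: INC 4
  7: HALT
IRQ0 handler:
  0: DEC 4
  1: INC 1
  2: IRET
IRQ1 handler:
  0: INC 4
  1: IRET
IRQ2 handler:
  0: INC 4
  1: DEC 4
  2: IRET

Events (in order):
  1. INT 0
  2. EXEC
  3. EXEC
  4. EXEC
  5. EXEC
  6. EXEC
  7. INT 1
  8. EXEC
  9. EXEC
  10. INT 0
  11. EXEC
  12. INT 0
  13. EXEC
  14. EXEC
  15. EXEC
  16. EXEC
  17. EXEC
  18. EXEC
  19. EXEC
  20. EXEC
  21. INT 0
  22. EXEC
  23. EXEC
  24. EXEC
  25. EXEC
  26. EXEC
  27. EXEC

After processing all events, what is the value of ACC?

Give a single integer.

Answer: -8

Derivation:
Event 1 (INT 0): INT 0 arrives: push (MAIN, PC=0), enter IRQ0 at PC=0 (depth now 1)
Event 2 (EXEC): [IRQ0] PC=0: DEC 4 -> ACC=-4
Event 3 (EXEC): [IRQ0] PC=1: INC 1 -> ACC=-3
Event 4 (EXEC): [IRQ0] PC=2: IRET -> resume MAIN at PC=0 (depth now 0)
Event 5 (EXEC): [MAIN] PC=0: DEC 3 -> ACC=-6
Event 6 (EXEC): [MAIN] PC=1: INC 4 -> ACC=-2
Event 7 (INT 1): INT 1 arrives: push (MAIN, PC=2), enter IRQ1 at PC=0 (depth now 1)
Event 8 (EXEC): [IRQ1] PC=0: INC 4 -> ACC=2
Event 9 (EXEC): [IRQ1] PC=1: IRET -> resume MAIN at PC=2 (depth now 0)
Event 10 (INT 0): INT 0 arrives: push (MAIN, PC=2), enter IRQ0 at PC=0 (depth now 1)
Event 11 (EXEC): [IRQ0] PC=0: DEC 4 -> ACC=-2
Event 12 (INT 0): INT 0 arrives: push (IRQ0, PC=1), enter IRQ0 at PC=0 (depth now 2)
Event 13 (EXEC): [IRQ0] PC=0: DEC 4 -> ACC=-6
Event 14 (EXEC): [IRQ0] PC=1: INC 1 -> ACC=-5
Event 15 (EXEC): [IRQ0] PC=2: IRET -> resume IRQ0 at PC=1 (depth now 1)
Event 16 (EXEC): [IRQ0] PC=1: INC 1 -> ACC=-4
Event 17 (EXEC): [IRQ0] PC=2: IRET -> resume MAIN at PC=2 (depth now 0)
Event 18 (EXEC): [MAIN] PC=2: DEC 5 -> ACC=-9
Event 19 (EXEC): [MAIN] PC=3: NOP
Event 20 (EXEC): [MAIN] PC=4: NOP
Event 21 (INT 0): INT 0 arrives: push (MAIN, PC=5), enter IRQ0 at PC=0 (depth now 1)
Event 22 (EXEC): [IRQ0] PC=0: DEC 4 -> ACC=-13
Event 23 (EXEC): [IRQ0] PC=1: INC 1 -> ACC=-12
Event 24 (EXEC): [IRQ0] PC=2: IRET -> resume MAIN at PC=5 (depth now 0)
Event 25 (EXEC): [MAIN] PC=5: NOP
Event 26 (EXEC): [MAIN] PC=6: INC 4 -> ACC=-8
Event 27 (EXEC): [MAIN] PC=7: HALT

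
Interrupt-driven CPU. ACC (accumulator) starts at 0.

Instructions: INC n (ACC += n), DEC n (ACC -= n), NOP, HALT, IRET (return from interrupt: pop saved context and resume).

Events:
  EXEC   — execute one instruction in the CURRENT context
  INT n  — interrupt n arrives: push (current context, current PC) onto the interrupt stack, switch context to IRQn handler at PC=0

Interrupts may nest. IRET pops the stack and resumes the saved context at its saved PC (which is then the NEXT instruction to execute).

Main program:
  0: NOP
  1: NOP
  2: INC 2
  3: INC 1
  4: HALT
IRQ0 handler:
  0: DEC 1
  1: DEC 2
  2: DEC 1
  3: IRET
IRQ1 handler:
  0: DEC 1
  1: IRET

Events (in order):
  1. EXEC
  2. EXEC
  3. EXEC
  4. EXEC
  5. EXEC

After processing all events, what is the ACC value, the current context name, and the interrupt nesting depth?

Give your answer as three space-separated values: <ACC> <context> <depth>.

Answer: 3 MAIN 0

Derivation:
Event 1 (EXEC): [MAIN] PC=0: NOP
Event 2 (EXEC): [MAIN] PC=1: NOP
Event 3 (EXEC): [MAIN] PC=2: INC 2 -> ACC=2
Event 4 (EXEC): [MAIN] PC=3: INC 1 -> ACC=3
Event 5 (EXEC): [MAIN] PC=4: HALT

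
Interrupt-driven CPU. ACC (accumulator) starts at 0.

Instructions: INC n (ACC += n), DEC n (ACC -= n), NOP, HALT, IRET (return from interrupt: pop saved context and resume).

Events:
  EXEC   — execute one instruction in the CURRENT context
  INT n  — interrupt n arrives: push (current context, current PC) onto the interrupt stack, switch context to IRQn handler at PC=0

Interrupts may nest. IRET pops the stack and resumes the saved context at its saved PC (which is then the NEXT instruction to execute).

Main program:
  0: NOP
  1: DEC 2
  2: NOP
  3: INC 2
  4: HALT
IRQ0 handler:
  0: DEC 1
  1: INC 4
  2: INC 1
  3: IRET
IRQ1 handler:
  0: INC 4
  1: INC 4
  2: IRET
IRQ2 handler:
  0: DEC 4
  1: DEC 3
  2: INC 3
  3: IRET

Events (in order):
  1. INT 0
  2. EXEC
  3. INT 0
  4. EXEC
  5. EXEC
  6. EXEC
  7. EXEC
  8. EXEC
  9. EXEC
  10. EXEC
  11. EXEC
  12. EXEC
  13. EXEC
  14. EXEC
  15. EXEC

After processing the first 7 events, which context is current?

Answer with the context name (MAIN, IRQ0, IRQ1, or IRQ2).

Answer: IRQ0

Derivation:
Event 1 (INT 0): INT 0 arrives: push (MAIN, PC=0), enter IRQ0 at PC=0 (depth now 1)
Event 2 (EXEC): [IRQ0] PC=0: DEC 1 -> ACC=-1
Event 3 (INT 0): INT 0 arrives: push (IRQ0, PC=1), enter IRQ0 at PC=0 (depth now 2)
Event 4 (EXEC): [IRQ0] PC=0: DEC 1 -> ACC=-2
Event 5 (EXEC): [IRQ0] PC=1: INC 4 -> ACC=2
Event 6 (EXEC): [IRQ0] PC=2: INC 1 -> ACC=3
Event 7 (EXEC): [IRQ0] PC=3: IRET -> resume IRQ0 at PC=1 (depth now 1)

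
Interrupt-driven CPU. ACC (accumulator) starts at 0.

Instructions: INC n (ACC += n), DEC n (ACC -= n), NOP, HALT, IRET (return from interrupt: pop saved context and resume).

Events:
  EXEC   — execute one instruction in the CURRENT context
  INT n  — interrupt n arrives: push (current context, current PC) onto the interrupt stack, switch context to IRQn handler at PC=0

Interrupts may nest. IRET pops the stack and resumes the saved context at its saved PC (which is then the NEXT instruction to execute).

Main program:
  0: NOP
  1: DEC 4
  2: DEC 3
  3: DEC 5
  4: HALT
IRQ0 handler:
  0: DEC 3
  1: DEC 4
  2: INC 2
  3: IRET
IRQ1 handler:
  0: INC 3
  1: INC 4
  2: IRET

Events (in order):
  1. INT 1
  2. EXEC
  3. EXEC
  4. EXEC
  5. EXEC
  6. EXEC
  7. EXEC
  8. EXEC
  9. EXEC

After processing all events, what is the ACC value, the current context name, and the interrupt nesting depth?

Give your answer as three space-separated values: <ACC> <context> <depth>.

Answer: -5 MAIN 0

Derivation:
Event 1 (INT 1): INT 1 arrives: push (MAIN, PC=0), enter IRQ1 at PC=0 (depth now 1)
Event 2 (EXEC): [IRQ1] PC=0: INC 3 -> ACC=3
Event 3 (EXEC): [IRQ1] PC=1: INC 4 -> ACC=7
Event 4 (EXEC): [IRQ1] PC=2: IRET -> resume MAIN at PC=0 (depth now 0)
Event 5 (EXEC): [MAIN] PC=0: NOP
Event 6 (EXEC): [MAIN] PC=1: DEC 4 -> ACC=3
Event 7 (EXEC): [MAIN] PC=2: DEC 3 -> ACC=0
Event 8 (EXEC): [MAIN] PC=3: DEC 5 -> ACC=-5
Event 9 (EXEC): [MAIN] PC=4: HALT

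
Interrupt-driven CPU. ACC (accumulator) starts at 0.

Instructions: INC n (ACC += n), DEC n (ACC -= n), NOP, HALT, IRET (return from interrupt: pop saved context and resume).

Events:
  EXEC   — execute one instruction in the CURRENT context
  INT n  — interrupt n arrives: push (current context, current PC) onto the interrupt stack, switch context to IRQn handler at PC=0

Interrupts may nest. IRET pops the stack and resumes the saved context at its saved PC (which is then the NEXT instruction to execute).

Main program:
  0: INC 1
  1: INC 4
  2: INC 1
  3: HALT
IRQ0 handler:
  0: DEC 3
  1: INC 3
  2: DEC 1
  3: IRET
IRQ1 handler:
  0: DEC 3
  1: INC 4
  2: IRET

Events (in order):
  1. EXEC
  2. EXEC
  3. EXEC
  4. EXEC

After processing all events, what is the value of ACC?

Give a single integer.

Event 1 (EXEC): [MAIN] PC=0: INC 1 -> ACC=1
Event 2 (EXEC): [MAIN] PC=1: INC 4 -> ACC=5
Event 3 (EXEC): [MAIN] PC=2: INC 1 -> ACC=6
Event 4 (EXEC): [MAIN] PC=3: HALT

Answer: 6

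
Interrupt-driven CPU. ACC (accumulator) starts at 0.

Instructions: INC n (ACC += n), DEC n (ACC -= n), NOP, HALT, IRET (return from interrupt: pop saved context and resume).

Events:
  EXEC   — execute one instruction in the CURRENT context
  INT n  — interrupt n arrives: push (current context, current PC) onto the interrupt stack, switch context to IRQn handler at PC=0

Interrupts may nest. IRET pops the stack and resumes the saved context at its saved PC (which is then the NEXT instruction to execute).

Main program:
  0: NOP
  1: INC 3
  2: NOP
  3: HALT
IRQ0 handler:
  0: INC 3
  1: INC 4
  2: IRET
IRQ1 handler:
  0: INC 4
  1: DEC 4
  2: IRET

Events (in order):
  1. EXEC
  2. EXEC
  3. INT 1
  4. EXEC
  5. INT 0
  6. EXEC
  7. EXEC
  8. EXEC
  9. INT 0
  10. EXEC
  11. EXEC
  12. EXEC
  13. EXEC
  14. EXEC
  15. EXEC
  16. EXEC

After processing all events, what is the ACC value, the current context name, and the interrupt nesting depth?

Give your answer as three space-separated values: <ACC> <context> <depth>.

Event 1 (EXEC): [MAIN] PC=0: NOP
Event 2 (EXEC): [MAIN] PC=1: INC 3 -> ACC=3
Event 3 (INT 1): INT 1 arrives: push (MAIN, PC=2), enter IRQ1 at PC=0 (depth now 1)
Event 4 (EXEC): [IRQ1] PC=0: INC 4 -> ACC=7
Event 5 (INT 0): INT 0 arrives: push (IRQ1, PC=1), enter IRQ0 at PC=0 (depth now 2)
Event 6 (EXEC): [IRQ0] PC=0: INC 3 -> ACC=10
Event 7 (EXEC): [IRQ0] PC=1: INC 4 -> ACC=14
Event 8 (EXEC): [IRQ0] PC=2: IRET -> resume IRQ1 at PC=1 (depth now 1)
Event 9 (INT 0): INT 0 arrives: push (IRQ1, PC=1), enter IRQ0 at PC=0 (depth now 2)
Event 10 (EXEC): [IRQ0] PC=0: INC 3 -> ACC=17
Event 11 (EXEC): [IRQ0] PC=1: INC 4 -> ACC=21
Event 12 (EXEC): [IRQ0] PC=2: IRET -> resume IRQ1 at PC=1 (depth now 1)
Event 13 (EXEC): [IRQ1] PC=1: DEC 4 -> ACC=17
Event 14 (EXEC): [IRQ1] PC=2: IRET -> resume MAIN at PC=2 (depth now 0)
Event 15 (EXEC): [MAIN] PC=2: NOP
Event 16 (EXEC): [MAIN] PC=3: HALT

Answer: 17 MAIN 0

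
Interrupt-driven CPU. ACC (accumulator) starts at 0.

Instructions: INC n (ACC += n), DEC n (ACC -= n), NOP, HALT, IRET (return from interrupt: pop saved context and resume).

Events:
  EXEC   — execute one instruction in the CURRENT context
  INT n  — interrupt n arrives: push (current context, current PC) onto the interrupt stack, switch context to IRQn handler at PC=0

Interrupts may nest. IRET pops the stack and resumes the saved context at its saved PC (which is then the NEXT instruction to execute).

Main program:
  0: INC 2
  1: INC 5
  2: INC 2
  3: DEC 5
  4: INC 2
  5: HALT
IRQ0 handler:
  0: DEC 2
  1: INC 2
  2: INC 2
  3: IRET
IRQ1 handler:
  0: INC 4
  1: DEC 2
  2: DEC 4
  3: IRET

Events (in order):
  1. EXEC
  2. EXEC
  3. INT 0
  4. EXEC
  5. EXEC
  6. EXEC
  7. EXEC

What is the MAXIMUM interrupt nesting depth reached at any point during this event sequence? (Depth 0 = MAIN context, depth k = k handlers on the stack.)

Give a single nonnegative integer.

Event 1 (EXEC): [MAIN] PC=0: INC 2 -> ACC=2 [depth=0]
Event 2 (EXEC): [MAIN] PC=1: INC 5 -> ACC=7 [depth=0]
Event 3 (INT 0): INT 0 arrives: push (MAIN, PC=2), enter IRQ0 at PC=0 (depth now 1) [depth=1]
Event 4 (EXEC): [IRQ0] PC=0: DEC 2 -> ACC=5 [depth=1]
Event 5 (EXEC): [IRQ0] PC=1: INC 2 -> ACC=7 [depth=1]
Event 6 (EXEC): [IRQ0] PC=2: INC 2 -> ACC=9 [depth=1]
Event 7 (EXEC): [IRQ0] PC=3: IRET -> resume MAIN at PC=2 (depth now 0) [depth=0]
Max depth observed: 1

Answer: 1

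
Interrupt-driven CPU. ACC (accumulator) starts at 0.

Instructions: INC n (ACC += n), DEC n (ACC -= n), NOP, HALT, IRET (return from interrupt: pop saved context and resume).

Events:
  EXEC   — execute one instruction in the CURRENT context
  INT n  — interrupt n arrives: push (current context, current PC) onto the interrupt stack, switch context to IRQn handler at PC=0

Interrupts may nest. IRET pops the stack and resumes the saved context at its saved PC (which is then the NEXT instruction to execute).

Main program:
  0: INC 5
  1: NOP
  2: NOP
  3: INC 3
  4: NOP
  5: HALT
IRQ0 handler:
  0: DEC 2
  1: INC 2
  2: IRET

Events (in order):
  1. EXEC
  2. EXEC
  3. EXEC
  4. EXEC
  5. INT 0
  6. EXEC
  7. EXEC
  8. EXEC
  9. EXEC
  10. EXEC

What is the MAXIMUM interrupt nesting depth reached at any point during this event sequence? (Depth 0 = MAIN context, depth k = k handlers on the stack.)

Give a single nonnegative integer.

Event 1 (EXEC): [MAIN] PC=0: INC 5 -> ACC=5 [depth=0]
Event 2 (EXEC): [MAIN] PC=1: NOP [depth=0]
Event 3 (EXEC): [MAIN] PC=2: NOP [depth=0]
Event 4 (EXEC): [MAIN] PC=3: INC 3 -> ACC=8 [depth=0]
Event 5 (INT 0): INT 0 arrives: push (MAIN, PC=4), enter IRQ0 at PC=0 (depth now 1) [depth=1]
Event 6 (EXEC): [IRQ0] PC=0: DEC 2 -> ACC=6 [depth=1]
Event 7 (EXEC): [IRQ0] PC=1: INC 2 -> ACC=8 [depth=1]
Event 8 (EXEC): [IRQ0] PC=2: IRET -> resume MAIN at PC=4 (depth now 0) [depth=0]
Event 9 (EXEC): [MAIN] PC=4: NOP [depth=0]
Event 10 (EXEC): [MAIN] PC=5: HALT [depth=0]
Max depth observed: 1

Answer: 1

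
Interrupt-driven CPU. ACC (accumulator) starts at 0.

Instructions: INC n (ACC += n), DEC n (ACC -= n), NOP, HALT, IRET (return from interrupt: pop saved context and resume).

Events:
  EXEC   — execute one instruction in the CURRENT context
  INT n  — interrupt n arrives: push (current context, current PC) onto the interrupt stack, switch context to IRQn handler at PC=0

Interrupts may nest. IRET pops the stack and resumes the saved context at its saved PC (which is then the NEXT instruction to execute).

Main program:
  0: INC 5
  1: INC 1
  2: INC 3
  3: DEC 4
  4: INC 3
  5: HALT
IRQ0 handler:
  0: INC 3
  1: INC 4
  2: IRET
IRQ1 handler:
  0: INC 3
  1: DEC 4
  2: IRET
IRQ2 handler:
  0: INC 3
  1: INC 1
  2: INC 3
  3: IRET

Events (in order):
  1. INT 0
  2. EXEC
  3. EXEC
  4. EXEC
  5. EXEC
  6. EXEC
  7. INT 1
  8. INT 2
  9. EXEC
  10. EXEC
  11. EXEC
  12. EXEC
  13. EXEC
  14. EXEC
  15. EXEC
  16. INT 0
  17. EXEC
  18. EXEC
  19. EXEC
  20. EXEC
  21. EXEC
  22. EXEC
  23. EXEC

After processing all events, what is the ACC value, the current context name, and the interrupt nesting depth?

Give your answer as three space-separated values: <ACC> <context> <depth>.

Event 1 (INT 0): INT 0 arrives: push (MAIN, PC=0), enter IRQ0 at PC=0 (depth now 1)
Event 2 (EXEC): [IRQ0] PC=0: INC 3 -> ACC=3
Event 3 (EXEC): [IRQ0] PC=1: INC 4 -> ACC=7
Event 4 (EXEC): [IRQ0] PC=2: IRET -> resume MAIN at PC=0 (depth now 0)
Event 5 (EXEC): [MAIN] PC=0: INC 5 -> ACC=12
Event 6 (EXEC): [MAIN] PC=1: INC 1 -> ACC=13
Event 7 (INT 1): INT 1 arrives: push (MAIN, PC=2), enter IRQ1 at PC=0 (depth now 1)
Event 8 (INT 2): INT 2 arrives: push (IRQ1, PC=0), enter IRQ2 at PC=0 (depth now 2)
Event 9 (EXEC): [IRQ2] PC=0: INC 3 -> ACC=16
Event 10 (EXEC): [IRQ2] PC=1: INC 1 -> ACC=17
Event 11 (EXEC): [IRQ2] PC=2: INC 3 -> ACC=20
Event 12 (EXEC): [IRQ2] PC=3: IRET -> resume IRQ1 at PC=0 (depth now 1)
Event 13 (EXEC): [IRQ1] PC=0: INC 3 -> ACC=23
Event 14 (EXEC): [IRQ1] PC=1: DEC 4 -> ACC=19
Event 15 (EXEC): [IRQ1] PC=2: IRET -> resume MAIN at PC=2 (depth now 0)
Event 16 (INT 0): INT 0 arrives: push (MAIN, PC=2), enter IRQ0 at PC=0 (depth now 1)
Event 17 (EXEC): [IRQ0] PC=0: INC 3 -> ACC=22
Event 18 (EXEC): [IRQ0] PC=1: INC 4 -> ACC=26
Event 19 (EXEC): [IRQ0] PC=2: IRET -> resume MAIN at PC=2 (depth now 0)
Event 20 (EXEC): [MAIN] PC=2: INC 3 -> ACC=29
Event 21 (EXEC): [MAIN] PC=3: DEC 4 -> ACC=25
Event 22 (EXEC): [MAIN] PC=4: INC 3 -> ACC=28
Event 23 (EXEC): [MAIN] PC=5: HALT

Answer: 28 MAIN 0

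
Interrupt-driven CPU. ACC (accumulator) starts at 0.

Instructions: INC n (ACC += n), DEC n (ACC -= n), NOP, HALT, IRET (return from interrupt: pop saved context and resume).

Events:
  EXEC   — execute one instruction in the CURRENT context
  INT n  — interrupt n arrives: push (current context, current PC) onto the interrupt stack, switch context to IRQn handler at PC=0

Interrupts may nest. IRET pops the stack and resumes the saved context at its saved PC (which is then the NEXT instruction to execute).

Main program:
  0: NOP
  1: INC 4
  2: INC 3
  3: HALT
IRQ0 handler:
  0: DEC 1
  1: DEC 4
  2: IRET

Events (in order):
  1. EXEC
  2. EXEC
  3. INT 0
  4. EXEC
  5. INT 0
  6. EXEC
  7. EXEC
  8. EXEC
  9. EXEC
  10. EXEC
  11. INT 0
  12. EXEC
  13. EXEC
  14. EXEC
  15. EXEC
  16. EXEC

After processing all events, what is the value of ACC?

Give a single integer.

Event 1 (EXEC): [MAIN] PC=0: NOP
Event 2 (EXEC): [MAIN] PC=1: INC 4 -> ACC=4
Event 3 (INT 0): INT 0 arrives: push (MAIN, PC=2), enter IRQ0 at PC=0 (depth now 1)
Event 4 (EXEC): [IRQ0] PC=0: DEC 1 -> ACC=3
Event 5 (INT 0): INT 0 arrives: push (IRQ0, PC=1), enter IRQ0 at PC=0 (depth now 2)
Event 6 (EXEC): [IRQ0] PC=0: DEC 1 -> ACC=2
Event 7 (EXEC): [IRQ0] PC=1: DEC 4 -> ACC=-2
Event 8 (EXEC): [IRQ0] PC=2: IRET -> resume IRQ0 at PC=1 (depth now 1)
Event 9 (EXEC): [IRQ0] PC=1: DEC 4 -> ACC=-6
Event 10 (EXEC): [IRQ0] PC=2: IRET -> resume MAIN at PC=2 (depth now 0)
Event 11 (INT 0): INT 0 arrives: push (MAIN, PC=2), enter IRQ0 at PC=0 (depth now 1)
Event 12 (EXEC): [IRQ0] PC=0: DEC 1 -> ACC=-7
Event 13 (EXEC): [IRQ0] PC=1: DEC 4 -> ACC=-11
Event 14 (EXEC): [IRQ0] PC=2: IRET -> resume MAIN at PC=2 (depth now 0)
Event 15 (EXEC): [MAIN] PC=2: INC 3 -> ACC=-8
Event 16 (EXEC): [MAIN] PC=3: HALT

Answer: -8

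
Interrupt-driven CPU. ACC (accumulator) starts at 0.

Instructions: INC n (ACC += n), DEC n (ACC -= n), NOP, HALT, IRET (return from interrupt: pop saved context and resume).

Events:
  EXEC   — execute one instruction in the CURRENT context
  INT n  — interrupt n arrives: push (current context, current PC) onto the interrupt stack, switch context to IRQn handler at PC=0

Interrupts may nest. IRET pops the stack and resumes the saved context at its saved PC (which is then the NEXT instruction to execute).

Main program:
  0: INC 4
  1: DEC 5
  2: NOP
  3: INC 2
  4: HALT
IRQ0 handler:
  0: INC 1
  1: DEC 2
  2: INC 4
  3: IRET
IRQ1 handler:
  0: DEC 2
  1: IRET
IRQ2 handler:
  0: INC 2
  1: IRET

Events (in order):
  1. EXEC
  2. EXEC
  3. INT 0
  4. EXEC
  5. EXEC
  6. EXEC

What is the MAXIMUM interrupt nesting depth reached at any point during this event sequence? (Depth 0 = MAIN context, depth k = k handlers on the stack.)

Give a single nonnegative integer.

Answer: 1

Derivation:
Event 1 (EXEC): [MAIN] PC=0: INC 4 -> ACC=4 [depth=0]
Event 2 (EXEC): [MAIN] PC=1: DEC 5 -> ACC=-1 [depth=0]
Event 3 (INT 0): INT 0 arrives: push (MAIN, PC=2), enter IRQ0 at PC=0 (depth now 1) [depth=1]
Event 4 (EXEC): [IRQ0] PC=0: INC 1 -> ACC=0 [depth=1]
Event 5 (EXEC): [IRQ0] PC=1: DEC 2 -> ACC=-2 [depth=1]
Event 6 (EXEC): [IRQ0] PC=2: INC 4 -> ACC=2 [depth=1]
Max depth observed: 1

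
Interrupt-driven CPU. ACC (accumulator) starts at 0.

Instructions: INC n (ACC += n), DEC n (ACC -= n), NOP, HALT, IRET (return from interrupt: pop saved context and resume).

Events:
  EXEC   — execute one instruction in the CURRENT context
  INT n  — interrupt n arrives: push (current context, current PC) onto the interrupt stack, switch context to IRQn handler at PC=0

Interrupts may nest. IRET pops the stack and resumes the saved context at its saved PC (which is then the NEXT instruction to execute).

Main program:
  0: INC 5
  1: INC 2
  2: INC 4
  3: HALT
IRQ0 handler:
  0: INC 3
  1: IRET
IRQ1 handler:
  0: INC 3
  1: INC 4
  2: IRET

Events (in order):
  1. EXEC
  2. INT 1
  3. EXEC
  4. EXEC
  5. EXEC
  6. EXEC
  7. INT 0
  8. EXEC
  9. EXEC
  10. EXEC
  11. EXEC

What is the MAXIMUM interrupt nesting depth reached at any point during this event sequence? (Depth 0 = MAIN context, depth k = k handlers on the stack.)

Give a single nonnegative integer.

Answer: 1

Derivation:
Event 1 (EXEC): [MAIN] PC=0: INC 5 -> ACC=5 [depth=0]
Event 2 (INT 1): INT 1 arrives: push (MAIN, PC=1), enter IRQ1 at PC=0 (depth now 1) [depth=1]
Event 3 (EXEC): [IRQ1] PC=0: INC 3 -> ACC=8 [depth=1]
Event 4 (EXEC): [IRQ1] PC=1: INC 4 -> ACC=12 [depth=1]
Event 5 (EXEC): [IRQ1] PC=2: IRET -> resume MAIN at PC=1 (depth now 0) [depth=0]
Event 6 (EXEC): [MAIN] PC=1: INC 2 -> ACC=14 [depth=0]
Event 7 (INT 0): INT 0 arrives: push (MAIN, PC=2), enter IRQ0 at PC=0 (depth now 1) [depth=1]
Event 8 (EXEC): [IRQ0] PC=0: INC 3 -> ACC=17 [depth=1]
Event 9 (EXEC): [IRQ0] PC=1: IRET -> resume MAIN at PC=2 (depth now 0) [depth=0]
Event 10 (EXEC): [MAIN] PC=2: INC 4 -> ACC=21 [depth=0]
Event 11 (EXEC): [MAIN] PC=3: HALT [depth=0]
Max depth observed: 1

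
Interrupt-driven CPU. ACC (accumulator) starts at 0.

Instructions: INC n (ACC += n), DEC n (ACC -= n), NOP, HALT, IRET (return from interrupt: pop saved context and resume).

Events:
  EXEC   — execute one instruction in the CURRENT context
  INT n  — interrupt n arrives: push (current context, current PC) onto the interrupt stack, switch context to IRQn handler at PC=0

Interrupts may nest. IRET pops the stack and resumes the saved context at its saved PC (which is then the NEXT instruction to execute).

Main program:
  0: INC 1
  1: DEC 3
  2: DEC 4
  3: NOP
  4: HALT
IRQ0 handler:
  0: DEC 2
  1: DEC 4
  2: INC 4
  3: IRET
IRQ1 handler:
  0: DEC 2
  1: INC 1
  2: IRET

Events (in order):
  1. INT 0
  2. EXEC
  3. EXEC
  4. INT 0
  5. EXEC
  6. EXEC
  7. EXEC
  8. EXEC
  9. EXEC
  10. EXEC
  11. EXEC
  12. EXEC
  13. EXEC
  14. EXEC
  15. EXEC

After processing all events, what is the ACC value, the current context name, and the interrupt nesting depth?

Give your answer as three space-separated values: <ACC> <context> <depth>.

Event 1 (INT 0): INT 0 arrives: push (MAIN, PC=0), enter IRQ0 at PC=0 (depth now 1)
Event 2 (EXEC): [IRQ0] PC=0: DEC 2 -> ACC=-2
Event 3 (EXEC): [IRQ0] PC=1: DEC 4 -> ACC=-6
Event 4 (INT 0): INT 0 arrives: push (IRQ0, PC=2), enter IRQ0 at PC=0 (depth now 2)
Event 5 (EXEC): [IRQ0] PC=0: DEC 2 -> ACC=-8
Event 6 (EXEC): [IRQ0] PC=1: DEC 4 -> ACC=-12
Event 7 (EXEC): [IRQ0] PC=2: INC 4 -> ACC=-8
Event 8 (EXEC): [IRQ0] PC=3: IRET -> resume IRQ0 at PC=2 (depth now 1)
Event 9 (EXEC): [IRQ0] PC=2: INC 4 -> ACC=-4
Event 10 (EXEC): [IRQ0] PC=3: IRET -> resume MAIN at PC=0 (depth now 0)
Event 11 (EXEC): [MAIN] PC=0: INC 1 -> ACC=-3
Event 12 (EXEC): [MAIN] PC=1: DEC 3 -> ACC=-6
Event 13 (EXEC): [MAIN] PC=2: DEC 4 -> ACC=-10
Event 14 (EXEC): [MAIN] PC=3: NOP
Event 15 (EXEC): [MAIN] PC=4: HALT

Answer: -10 MAIN 0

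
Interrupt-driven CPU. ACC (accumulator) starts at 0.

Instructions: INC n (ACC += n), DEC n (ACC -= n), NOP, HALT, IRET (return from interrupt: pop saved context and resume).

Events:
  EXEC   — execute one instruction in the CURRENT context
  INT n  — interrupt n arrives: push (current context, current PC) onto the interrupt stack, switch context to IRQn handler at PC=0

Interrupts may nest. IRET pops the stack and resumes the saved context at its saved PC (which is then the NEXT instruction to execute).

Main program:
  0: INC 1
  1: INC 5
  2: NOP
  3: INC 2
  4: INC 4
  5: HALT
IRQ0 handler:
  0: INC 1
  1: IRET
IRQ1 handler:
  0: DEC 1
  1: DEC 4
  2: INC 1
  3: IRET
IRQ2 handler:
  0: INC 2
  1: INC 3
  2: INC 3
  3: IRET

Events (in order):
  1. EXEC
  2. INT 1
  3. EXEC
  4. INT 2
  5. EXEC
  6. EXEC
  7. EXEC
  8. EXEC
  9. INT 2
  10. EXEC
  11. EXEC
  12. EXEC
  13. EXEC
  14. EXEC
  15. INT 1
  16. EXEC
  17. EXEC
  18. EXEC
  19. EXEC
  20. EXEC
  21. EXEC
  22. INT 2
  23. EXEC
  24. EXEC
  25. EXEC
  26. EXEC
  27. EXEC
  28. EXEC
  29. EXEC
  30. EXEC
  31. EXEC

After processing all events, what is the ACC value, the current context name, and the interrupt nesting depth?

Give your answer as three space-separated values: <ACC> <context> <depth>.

Answer: 28 MAIN 0

Derivation:
Event 1 (EXEC): [MAIN] PC=0: INC 1 -> ACC=1
Event 2 (INT 1): INT 1 arrives: push (MAIN, PC=1), enter IRQ1 at PC=0 (depth now 1)
Event 3 (EXEC): [IRQ1] PC=0: DEC 1 -> ACC=0
Event 4 (INT 2): INT 2 arrives: push (IRQ1, PC=1), enter IRQ2 at PC=0 (depth now 2)
Event 5 (EXEC): [IRQ2] PC=0: INC 2 -> ACC=2
Event 6 (EXEC): [IRQ2] PC=1: INC 3 -> ACC=5
Event 7 (EXEC): [IRQ2] PC=2: INC 3 -> ACC=8
Event 8 (EXEC): [IRQ2] PC=3: IRET -> resume IRQ1 at PC=1 (depth now 1)
Event 9 (INT 2): INT 2 arrives: push (IRQ1, PC=1), enter IRQ2 at PC=0 (depth now 2)
Event 10 (EXEC): [IRQ2] PC=0: INC 2 -> ACC=10
Event 11 (EXEC): [IRQ2] PC=1: INC 3 -> ACC=13
Event 12 (EXEC): [IRQ2] PC=2: INC 3 -> ACC=16
Event 13 (EXEC): [IRQ2] PC=3: IRET -> resume IRQ1 at PC=1 (depth now 1)
Event 14 (EXEC): [IRQ1] PC=1: DEC 4 -> ACC=12
Event 15 (INT 1): INT 1 arrives: push (IRQ1, PC=2), enter IRQ1 at PC=0 (depth now 2)
Event 16 (EXEC): [IRQ1] PC=0: DEC 1 -> ACC=11
Event 17 (EXEC): [IRQ1] PC=1: DEC 4 -> ACC=7
Event 18 (EXEC): [IRQ1] PC=2: INC 1 -> ACC=8
Event 19 (EXEC): [IRQ1] PC=3: IRET -> resume IRQ1 at PC=2 (depth now 1)
Event 20 (EXEC): [IRQ1] PC=2: INC 1 -> ACC=9
Event 21 (EXEC): [IRQ1] PC=3: IRET -> resume MAIN at PC=1 (depth now 0)
Event 22 (INT 2): INT 2 arrives: push (MAIN, PC=1), enter IRQ2 at PC=0 (depth now 1)
Event 23 (EXEC): [IRQ2] PC=0: INC 2 -> ACC=11
Event 24 (EXEC): [IRQ2] PC=1: INC 3 -> ACC=14
Event 25 (EXEC): [IRQ2] PC=2: INC 3 -> ACC=17
Event 26 (EXEC): [IRQ2] PC=3: IRET -> resume MAIN at PC=1 (depth now 0)
Event 27 (EXEC): [MAIN] PC=1: INC 5 -> ACC=22
Event 28 (EXEC): [MAIN] PC=2: NOP
Event 29 (EXEC): [MAIN] PC=3: INC 2 -> ACC=24
Event 30 (EXEC): [MAIN] PC=4: INC 4 -> ACC=28
Event 31 (EXEC): [MAIN] PC=5: HALT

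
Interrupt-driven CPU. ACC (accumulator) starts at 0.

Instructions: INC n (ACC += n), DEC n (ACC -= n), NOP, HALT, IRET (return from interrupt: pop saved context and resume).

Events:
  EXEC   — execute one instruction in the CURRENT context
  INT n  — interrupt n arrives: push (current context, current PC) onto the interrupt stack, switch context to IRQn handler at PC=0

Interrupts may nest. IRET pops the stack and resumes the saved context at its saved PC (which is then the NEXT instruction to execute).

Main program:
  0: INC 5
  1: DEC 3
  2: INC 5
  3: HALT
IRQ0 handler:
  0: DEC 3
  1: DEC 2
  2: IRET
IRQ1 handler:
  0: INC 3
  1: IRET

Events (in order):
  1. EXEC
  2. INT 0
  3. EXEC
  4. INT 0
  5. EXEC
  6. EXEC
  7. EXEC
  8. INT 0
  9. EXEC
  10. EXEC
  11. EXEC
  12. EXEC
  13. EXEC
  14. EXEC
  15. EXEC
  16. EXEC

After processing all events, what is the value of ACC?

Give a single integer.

Answer: -8

Derivation:
Event 1 (EXEC): [MAIN] PC=0: INC 5 -> ACC=5
Event 2 (INT 0): INT 0 arrives: push (MAIN, PC=1), enter IRQ0 at PC=0 (depth now 1)
Event 3 (EXEC): [IRQ0] PC=0: DEC 3 -> ACC=2
Event 4 (INT 0): INT 0 arrives: push (IRQ0, PC=1), enter IRQ0 at PC=0 (depth now 2)
Event 5 (EXEC): [IRQ0] PC=0: DEC 3 -> ACC=-1
Event 6 (EXEC): [IRQ0] PC=1: DEC 2 -> ACC=-3
Event 7 (EXEC): [IRQ0] PC=2: IRET -> resume IRQ0 at PC=1 (depth now 1)
Event 8 (INT 0): INT 0 arrives: push (IRQ0, PC=1), enter IRQ0 at PC=0 (depth now 2)
Event 9 (EXEC): [IRQ0] PC=0: DEC 3 -> ACC=-6
Event 10 (EXEC): [IRQ0] PC=1: DEC 2 -> ACC=-8
Event 11 (EXEC): [IRQ0] PC=2: IRET -> resume IRQ0 at PC=1 (depth now 1)
Event 12 (EXEC): [IRQ0] PC=1: DEC 2 -> ACC=-10
Event 13 (EXEC): [IRQ0] PC=2: IRET -> resume MAIN at PC=1 (depth now 0)
Event 14 (EXEC): [MAIN] PC=1: DEC 3 -> ACC=-13
Event 15 (EXEC): [MAIN] PC=2: INC 5 -> ACC=-8
Event 16 (EXEC): [MAIN] PC=3: HALT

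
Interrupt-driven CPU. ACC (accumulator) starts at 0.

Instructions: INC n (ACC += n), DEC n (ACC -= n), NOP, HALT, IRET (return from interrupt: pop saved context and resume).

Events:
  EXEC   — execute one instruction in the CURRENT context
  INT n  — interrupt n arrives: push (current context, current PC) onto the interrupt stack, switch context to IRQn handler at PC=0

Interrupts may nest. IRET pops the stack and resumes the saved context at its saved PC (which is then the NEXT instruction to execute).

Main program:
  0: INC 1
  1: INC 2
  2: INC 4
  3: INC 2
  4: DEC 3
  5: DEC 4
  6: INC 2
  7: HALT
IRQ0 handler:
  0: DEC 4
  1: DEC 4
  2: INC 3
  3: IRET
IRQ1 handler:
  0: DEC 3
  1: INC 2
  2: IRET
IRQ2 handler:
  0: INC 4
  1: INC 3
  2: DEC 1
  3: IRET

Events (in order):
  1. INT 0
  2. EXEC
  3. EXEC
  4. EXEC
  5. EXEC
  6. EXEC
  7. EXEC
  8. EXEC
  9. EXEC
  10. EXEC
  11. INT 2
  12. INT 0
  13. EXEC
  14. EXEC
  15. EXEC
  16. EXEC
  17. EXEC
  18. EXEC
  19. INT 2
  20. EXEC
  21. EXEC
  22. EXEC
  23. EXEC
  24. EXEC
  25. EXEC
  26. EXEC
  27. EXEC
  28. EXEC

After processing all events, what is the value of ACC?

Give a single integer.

Event 1 (INT 0): INT 0 arrives: push (MAIN, PC=0), enter IRQ0 at PC=0 (depth now 1)
Event 2 (EXEC): [IRQ0] PC=0: DEC 4 -> ACC=-4
Event 3 (EXEC): [IRQ0] PC=1: DEC 4 -> ACC=-8
Event 4 (EXEC): [IRQ0] PC=2: INC 3 -> ACC=-5
Event 5 (EXEC): [IRQ0] PC=3: IRET -> resume MAIN at PC=0 (depth now 0)
Event 6 (EXEC): [MAIN] PC=0: INC 1 -> ACC=-4
Event 7 (EXEC): [MAIN] PC=1: INC 2 -> ACC=-2
Event 8 (EXEC): [MAIN] PC=2: INC 4 -> ACC=2
Event 9 (EXEC): [MAIN] PC=3: INC 2 -> ACC=4
Event 10 (EXEC): [MAIN] PC=4: DEC 3 -> ACC=1
Event 11 (INT 2): INT 2 arrives: push (MAIN, PC=5), enter IRQ2 at PC=0 (depth now 1)
Event 12 (INT 0): INT 0 arrives: push (IRQ2, PC=0), enter IRQ0 at PC=0 (depth now 2)
Event 13 (EXEC): [IRQ0] PC=0: DEC 4 -> ACC=-3
Event 14 (EXEC): [IRQ0] PC=1: DEC 4 -> ACC=-7
Event 15 (EXEC): [IRQ0] PC=2: INC 3 -> ACC=-4
Event 16 (EXEC): [IRQ0] PC=3: IRET -> resume IRQ2 at PC=0 (depth now 1)
Event 17 (EXEC): [IRQ2] PC=0: INC 4 -> ACC=0
Event 18 (EXEC): [IRQ2] PC=1: INC 3 -> ACC=3
Event 19 (INT 2): INT 2 arrives: push (IRQ2, PC=2), enter IRQ2 at PC=0 (depth now 2)
Event 20 (EXEC): [IRQ2] PC=0: INC 4 -> ACC=7
Event 21 (EXEC): [IRQ2] PC=1: INC 3 -> ACC=10
Event 22 (EXEC): [IRQ2] PC=2: DEC 1 -> ACC=9
Event 23 (EXEC): [IRQ2] PC=3: IRET -> resume IRQ2 at PC=2 (depth now 1)
Event 24 (EXEC): [IRQ2] PC=2: DEC 1 -> ACC=8
Event 25 (EXEC): [IRQ2] PC=3: IRET -> resume MAIN at PC=5 (depth now 0)
Event 26 (EXEC): [MAIN] PC=5: DEC 4 -> ACC=4
Event 27 (EXEC): [MAIN] PC=6: INC 2 -> ACC=6
Event 28 (EXEC): [MAIN] PC=7: HALT

Answer: 6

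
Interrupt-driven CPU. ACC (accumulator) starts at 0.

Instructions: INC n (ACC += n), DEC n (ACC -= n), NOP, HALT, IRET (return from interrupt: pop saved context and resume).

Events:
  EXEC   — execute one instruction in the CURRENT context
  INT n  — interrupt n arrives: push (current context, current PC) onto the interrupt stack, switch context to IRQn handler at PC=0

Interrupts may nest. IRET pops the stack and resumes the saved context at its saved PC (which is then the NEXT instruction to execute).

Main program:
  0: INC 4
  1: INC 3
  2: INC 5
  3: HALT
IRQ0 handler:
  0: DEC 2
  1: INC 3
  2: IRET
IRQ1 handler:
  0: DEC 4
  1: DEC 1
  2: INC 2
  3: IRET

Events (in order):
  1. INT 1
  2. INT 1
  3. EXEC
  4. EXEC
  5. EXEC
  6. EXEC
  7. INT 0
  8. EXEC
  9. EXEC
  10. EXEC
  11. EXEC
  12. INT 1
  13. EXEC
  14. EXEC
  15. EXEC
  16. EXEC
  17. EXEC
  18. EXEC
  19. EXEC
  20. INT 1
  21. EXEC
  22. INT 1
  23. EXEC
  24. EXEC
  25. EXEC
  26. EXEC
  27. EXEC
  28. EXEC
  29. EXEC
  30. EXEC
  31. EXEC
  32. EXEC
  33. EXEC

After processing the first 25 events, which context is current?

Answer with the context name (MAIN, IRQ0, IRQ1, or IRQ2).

Event 1 (INT 1): INT 1 arrives: push (MAIN, PC=0), enter IRQ1 at PC=0 (depth now 1)
Event 2 (INT 1): INT 1 arrives: push (IRQ1, PC=0), enter IRQ1 at PC=0 (depth now 2)
Event 3 (EXEC): [IRQ1] PC=0: DEC 4 -> ACC=-4
Event 4 (EXEC): [IRQ1] PC=1: DEC 1 -> ACC=-5
Event 5 (EXEC): [IRQ1] PC=2: INC 2 -> ACC=-3
Event 6 (EXEC): [IRQ1] PC=3: IRET -> resume IRQ1 at PC=0 (depth now 1)
Event 7 (INT 0): INT 0 arrives: push (IRQ1, PC=0), enter IRQ0 at PC=0 (depth now 2)
Event 8 (EXEC): [IRQ0] PC=0: DEC 2 -> ACC=-5
Event 9 (EXEC): [IRQ0] PC=1: INC 3 -> ACC=-2
Event 10 (EXEC): [IRQ0] PC=2: IRET -> resume IRQ1 at PC=0 (depth now 1)
Event 11 (EXEC): [IRQ1] PC=0: DEC 4 -> ACC=-6
Event 12 (INT 1): INT 1 arrives: push (IRQ1, PC=1), enter IRQ1 at PC=0 (depth now 2)
Event 13 (EXEC): [IRQ1] PC=0: DEC 4 -> ACC=-10
Event 14 (EXEC): [IRQ1] PC=1: DEC 1 -> ACC=-11
Event 15 (EXEC): [IRQ1] PC=2: INC 2 -> ACC=-9
Event 16 (EXEC): [IRQ1] PC=3: IRET -> resume IRQ1 at PC=1 (depth now 1)
Event 17 (EXEC): [IRQ1] PC=1: DEC 1 -> ACC=-10
Event 18 (EXEC): [IRQ1] PC=2: INC 2 -> ACC=-8
Event 19 (EXEC): [IRQ1] PC=3: IRET -> resume MAIN at PC=0 (depth now 0)
Event 20 (INT 1): INT 1 arrives: push (MAIN, PC=0), enter IRQ1 at PC=0 (depth now 1)
Event 21 (EXEC): [IRQ1] PC=0: DEC 4 -> ACC=-12
Event 22 (INT 1): INT 1 arrives: push (IRQ1, PC=1), enter IRQ1 at PC=0 (depth now 2)
Event 23 (EXEC): [IRQ1] PC=0: DEC 4 -> ACC=-16
Event 24 (EXEC): [IRQ1] PC=1: DEC 1 -> ACC=-17
Event 25 (EXEC): [IRQ1] PC=2: INC 2 -> ACC=-15

Answer: IRQ1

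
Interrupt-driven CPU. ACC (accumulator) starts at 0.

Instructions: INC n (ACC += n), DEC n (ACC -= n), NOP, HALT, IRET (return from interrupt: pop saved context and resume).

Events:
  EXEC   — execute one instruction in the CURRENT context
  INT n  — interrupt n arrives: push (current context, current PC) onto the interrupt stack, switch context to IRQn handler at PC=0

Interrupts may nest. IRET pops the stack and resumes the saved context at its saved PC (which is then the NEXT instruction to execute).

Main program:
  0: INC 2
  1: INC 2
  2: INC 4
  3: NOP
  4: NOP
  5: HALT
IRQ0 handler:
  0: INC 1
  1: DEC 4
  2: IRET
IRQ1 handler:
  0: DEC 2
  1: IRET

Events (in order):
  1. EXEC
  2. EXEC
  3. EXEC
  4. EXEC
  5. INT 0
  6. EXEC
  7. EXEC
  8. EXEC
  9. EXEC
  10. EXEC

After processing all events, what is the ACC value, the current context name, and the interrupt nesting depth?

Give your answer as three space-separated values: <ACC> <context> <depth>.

Event 1 (EXEC): [MAIN] PC=0: INC 2 -> ACC=2
Event 2 (EXEC): [MAIN] PC=1: INC 2 -> ACC=4
Event 3 (EXEC): [MAIN] PC=2: INC 4 -> ACC=8
Event 4 (EXEC): [MAIN] PC=3: NOP
Event 5 (INT 0): INT 0 arrives: push (MAIN, PC=4), enter IRQ0 at PC=0 (depth now 1)
Event 6 (EXEC): [IRQ0] PC=0: INC 1 -> ACC=9
Event 7 (EXEC): [IRQ0] PC=1: DEC 4 -> ACC=5
Event 8 (EXEC): [IRQ0] PC=2: IRET -> resume MAIN at PC=4 (depth now 0)
Event 9 (EXEC): [MAIN] PC=4: NOP
Event 10 (EXEC): [MAIN] PC=5: HALT

Answer: 5 MAIN 0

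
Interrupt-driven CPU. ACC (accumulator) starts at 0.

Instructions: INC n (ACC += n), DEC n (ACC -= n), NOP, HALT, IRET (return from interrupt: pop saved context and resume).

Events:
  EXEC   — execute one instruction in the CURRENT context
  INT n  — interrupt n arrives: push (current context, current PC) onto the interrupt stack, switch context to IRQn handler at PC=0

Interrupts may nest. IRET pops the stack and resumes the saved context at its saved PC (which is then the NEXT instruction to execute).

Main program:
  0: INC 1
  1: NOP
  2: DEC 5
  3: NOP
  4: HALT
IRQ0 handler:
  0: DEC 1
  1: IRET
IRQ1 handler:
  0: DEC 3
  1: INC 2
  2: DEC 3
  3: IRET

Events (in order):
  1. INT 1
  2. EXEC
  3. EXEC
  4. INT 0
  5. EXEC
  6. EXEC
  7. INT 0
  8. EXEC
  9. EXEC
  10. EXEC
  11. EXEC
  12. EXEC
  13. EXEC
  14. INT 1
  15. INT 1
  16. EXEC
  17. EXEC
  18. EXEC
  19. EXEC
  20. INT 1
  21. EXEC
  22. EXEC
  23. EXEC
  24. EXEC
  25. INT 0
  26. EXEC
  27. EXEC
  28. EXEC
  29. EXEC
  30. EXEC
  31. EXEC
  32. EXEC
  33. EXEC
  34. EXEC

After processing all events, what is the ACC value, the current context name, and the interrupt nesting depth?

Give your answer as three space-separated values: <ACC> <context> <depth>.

Answer: -23 MAIN 0

Derivation:
Event 1 (INT 1): INT 1 arrives: push (MAIN, PC=0), enter IRQ1 at PC=0 (depth now 1)
Event 2 (EXEC): [IRQ1] PC=0: DEC 3 -> ACC=-3
Event 3 (EXEC): [IRQ1] PC=1: INC 2 -> ACC=-1
Event 4 (INT 0): INT 0 arrives: push (IRQ1, PC=2), enter IRQ0 at PC=0 (depth now 2)
Event 5 (EXEC): [IRQ0] PC=0: DEC 1 -> ACC=-2
Event 6 (EXEC): [IRQ0] PC=1: IRET -> resume IRQ1 at PC=2 (depth now 1)
Event 7 (INT 0): INT 0 arrives: push (IRQ1, PC=2), enter IRQ0 at PC=0 (depth now 2)
Event 8 (EXEC): [IRQ0] PC=0: DEC 1 -> ACC=-3
Event 9 (EXEC): [IRQ0] PC=1: IRET -> resume IRQ1 at PC=2 (depth now 1)
Event 10 (EXEC): [IRQ1] PC=2: DEC 3 -> ACC=-6
Event 11 (EXEC): [IRQ1] PC=3: IRET -> resume MAIN at PC=0 (depth now 0)
Event 12 (EXEC): [MAIN] PC=0: INC 1 -> ACC=-5
Event 13 (EXEC): [MAIN] PC=1: NOP
Event 14 (INT 1): INT 1 arrives: push (MAIN, PC=2), enter IRQ1 at PC=0 (depth now 1)
Event 15 (INT 1): INT 1 arrives: push (IRQ1, PC=0), enter IRQ1 at PC=0 (depth now 2)
Event 16 (EXEC): [IRQ1] PC=0: DEC 3 -> ACC=-8
Event 17 (EXEC): [IRQ1] PC=1: INC 2 -> ACC=-6
Event 18 (EXEC): [IRQ1] PC=2: DEC 3 -> ACC=-9
Event 19 (EXEC): [IRQ1] PC=3: IRET -> resume IRQ1 at PC=0 (depth now 1)
Event 20 (INT 1): INT 1 arrives: push (IRQ1, PC=0), enter IRQ1 at PC=0 (depth now 2)
Event 21 (EXEC): [IRQ1] PC=0: DEC 3 -> ACC=-12
Event 22 (EXEC): [IRQ1] PC=1: INC 2 -> ACC=-10
Event 23 (EXEC): [IRQ1] PC=2: DEC 3 -> ACC=-13
Event 24 (EXEC): [IRQ1] PC=3: IRET -> resume IRQ1 at PC=0 (depth now 1)
Event 25 (INT 0): INT 0 arrives: push (IRQ1, PC=0), enter IRQ0 at PC=0 (depth now 2)
Event 26 (EXEC): [IRQ0] PC=0: DEC 1 -> ACC=-14
Event 27 (EXEC): [IRQ0] PC=1: IRET -> resume IRQ1 at PC=0 (depth now 1)
Event 28 (EXEC): [IRQ1] PC=0: DEC 3 -> ACC=-17
Event 29 (EXEC): [IRQ1] PC=1: INC 2 -> ACC=-15
Event 30 (EXEC): [IRQ1] PC=2: DEC 3 -> ACC=-18
Event 31 (EXEC): [IRQ1] PC=3: IRET -> resume MAIN at PC=2 (depth now 0)
Event 32 (EXEC): [MAIN] PC=2: DEC 5 -> ACC=-23
Event 33 (EXEC): [MAIN] PC=3: NOP
Event 34 (EXEC): [MAIN] PC=4: HALT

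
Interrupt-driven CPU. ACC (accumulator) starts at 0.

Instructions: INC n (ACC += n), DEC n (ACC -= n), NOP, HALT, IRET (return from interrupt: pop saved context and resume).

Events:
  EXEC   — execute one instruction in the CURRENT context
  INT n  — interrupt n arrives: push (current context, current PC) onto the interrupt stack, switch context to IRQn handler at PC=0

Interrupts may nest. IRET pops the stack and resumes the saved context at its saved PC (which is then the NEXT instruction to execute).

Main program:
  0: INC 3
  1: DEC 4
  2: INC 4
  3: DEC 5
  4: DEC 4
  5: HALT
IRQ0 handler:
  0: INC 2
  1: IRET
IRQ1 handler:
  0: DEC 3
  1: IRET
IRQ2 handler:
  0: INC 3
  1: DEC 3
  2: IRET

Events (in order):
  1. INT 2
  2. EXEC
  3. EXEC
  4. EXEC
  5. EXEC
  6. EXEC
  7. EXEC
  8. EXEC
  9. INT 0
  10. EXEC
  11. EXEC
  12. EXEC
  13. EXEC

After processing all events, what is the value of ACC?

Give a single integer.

Event 1 (INT 2): INT 2 arrives: push (MAIN, PC=0), enter IRQ2 at PC=0 (depth now 1)
Event 2 (EXEC): [IRQ2] PC=0: INC 3 -> ACC=3
Event 3 (EXEC): [IRQ2] PC=1: DEC 3 -> ACC=0
Event 4 (EXEC): [IRQ2] PC=2: IRET -> resume MAIN at PC=0 (depth now 0)
Event 5 (EXEC): [MAIN] PC=0: INC 3 -> ACC=3
Event 6 (EXEC): [MAIN] PC=1: DEC 4 -> ACC=-1
Event 7 (EXEC): [MAIN] PC=2: INC 4 -> ACC=3
Event 8 (EXEC): [MAIN] PC=3: DEC 5 -> ACC=-2
Event 9 (INT 0): INT 0 arrives: push (MAIN, PC=4), enter IRQ0 at PC=0 (depth now 1)
Event 10 (EXEC): [IRQ0] PC=0: INC 2 -> ACC=0
Event 11 (EXEC): [IRQ0] PC=1: IRET -> resume MAIN at PC=4 (depth now 0)
Event 12 (EXEC): [MAIN] PC=4: DEC 4 -> ACC=-4
Event 13 (EXEC): [MAIN] PC=5: HALT

Answer: -4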